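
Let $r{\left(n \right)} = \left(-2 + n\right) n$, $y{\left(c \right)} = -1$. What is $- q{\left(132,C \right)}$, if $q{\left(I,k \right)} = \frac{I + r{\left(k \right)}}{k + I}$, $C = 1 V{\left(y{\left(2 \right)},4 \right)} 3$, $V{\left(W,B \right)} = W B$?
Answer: $- \frac{5}{2} \approx -2.5$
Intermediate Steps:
$V{\left(W,B \right)} = B W$
$r{\left(n \right)} = n \left(-2 + n\right)$
$C = -12$ ($C = 1 \cdot 4 \left(-1\right) 3 = 1 \left(-4\right) 3 = \left(-4\right) 3 = -12$)
$q{\left(I,k \right)} = \frac{I + k \left(-2 + k\right)}{I + k}$ ($q{\left(I,k \right)} = \frac{I + k \left(-2 + k\right)}{k + I} = \frac{I + k \left(-2 + k\right)}{I + k}$)
$- q{\left(132,C \right)} = - \frac{132 - 12 \left(-2 - 12\right)}{132 - 12} = - \frac{132 - -168}{120} = - \frac{132 + 168}{120} = - \frac{300}{120} = \left(-1\right) \frac{5}{2} = - \frac{5}{2}$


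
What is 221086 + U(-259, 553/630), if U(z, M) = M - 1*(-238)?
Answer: 19919239/90 ≈ 2.2133e+5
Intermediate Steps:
U(z, M) = 238 + M (U(z, M) = M + 238 = 238 + M)
221086 + U(-259, 553/630) = 221086 + (238 + 553/630) = 221086 + (238 + 553*(1/630)) = 221086 + (238 + 79/90) = 221086 + 21499/90 = 19919239/90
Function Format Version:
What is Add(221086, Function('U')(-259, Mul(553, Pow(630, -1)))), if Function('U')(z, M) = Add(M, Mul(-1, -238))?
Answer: Rational(19919239, 90) ≈ 2.2133e+5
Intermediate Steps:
Function('U')(z, M) = Add(238, M) (Function('U')(z, M) = Add(M, 238) = Add(238, M))
Add(221086, Function('U')(-259, Mul(553, Pow(630, -1)))) = Add(221086, Add(238, Mul(553, Pow(630, -1)))) = Add(221086, Add(238, Mul(553, Rational(1, 630)))) = Add(221086, Add(238, Rational(79, 90))) = Add(221086, Rational(21499, 90)) = Rational(19919239, 90)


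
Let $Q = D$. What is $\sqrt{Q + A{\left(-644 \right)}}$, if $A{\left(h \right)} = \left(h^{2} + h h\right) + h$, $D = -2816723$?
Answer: $i \sqrt{1987895} \approx 1409.9 i$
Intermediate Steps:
$Q = -2816723$
$A{\left(h \right)} = h + 2 h^{2}$ ($A{\left(h \right)} = \left(h^{2} + h^{2}\right) + h = 2 h^{2} + h = h + 2 h^{2}$)
$\sqrt{Q + A{\left(-644 \right)}} = \sqrt{-2816723 - 644 \left(1 + 2 \left(-644\right)\right)} = \sqrt{-2816723 - 644 \left(1 - 1288\right)} = \sqrt{-2816723 - -828828} = \sqrt{-2816723 + 828828} = \sqrt{-1987895} = i \sqrt{1987895}$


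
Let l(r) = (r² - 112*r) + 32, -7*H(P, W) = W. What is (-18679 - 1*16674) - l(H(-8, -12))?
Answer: -1724601/49 ≈ -35196.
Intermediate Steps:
H(P, W) = -W/7
l(r) = 32 + r² - 112*r
(-18679 - 1*16674) - l(H(-8, -12)) = (-18679 - 1*16674) - (32 + (-⅐*(-12))² - (-16)*(-12)) = (-18679 - 16674) - (32 + (12/7)² - 112*12/7) = -35353 - (32 + 144/49 - 192) = -35353 - 1*(-7696/49) = -35353 + 7696/49 = -1724601/49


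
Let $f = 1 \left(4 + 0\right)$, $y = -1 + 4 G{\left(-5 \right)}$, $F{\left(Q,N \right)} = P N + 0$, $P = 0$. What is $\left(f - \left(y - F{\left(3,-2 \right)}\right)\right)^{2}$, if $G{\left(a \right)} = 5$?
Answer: $225$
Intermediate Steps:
$F{\left(Q,N \right)} = 0$ ($F{\left(Q,N \right)} = 0 N + 0 = 0 + 0 = 0$)
$y = 19$ ($y = -1 + 4 \cdot 5 = -1 + 20 = 19$)
$f = 4$ ($f = 1 \cdot 4 = 4$)
$\left(f - \left(y - F{\left(3,-2 \right)}\right)\right)^{2} = \left(4 + \left(0 - 19\right)\right)^{2} = \left(4 - 19\right)^{2} = \left(-15\right)^{2} = 225$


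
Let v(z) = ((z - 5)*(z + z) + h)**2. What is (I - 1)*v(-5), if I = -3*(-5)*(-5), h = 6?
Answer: -853936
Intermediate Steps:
I = -75 (I = 15*(-5) = -75)
v(z) = (6 + 2*z*(-5 + z))**2 (v(z) = ((z - 5)*(z + z) + 6)**2 = ((-5 + z)*(2*z) + 6)**2 = (2*z*(-5 + z) + 6)**2 = (6 + 2*z*(-5 + z))**2)
(I - 1)*v(-5) = (-75 - 1)*(4*(3 + (-5)**2 - 5*(-5))**2) = -304*(3 + 25 + 25)**2 = -304*53**2 = -304*2809 = -76*11236 = -853936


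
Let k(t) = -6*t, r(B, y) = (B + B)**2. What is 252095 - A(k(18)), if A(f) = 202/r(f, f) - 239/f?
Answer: 5880820435/23328 ≈ 2.5209e+5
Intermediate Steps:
r(B, y) = 4*B**2 (r(B, y) = (2*B)**2 = 4*B**2)
A(f) = -239/f + 101/(2*f**2) (A(f) = 202/((4*f**2)) - 239/f = 202*(1/(4*f**2)) - 239/f = 101/(2*f**2) - 239/f = -239/f + 101/(2*f**2))
252095 - A(k(18)) = 252095 - (101 - (-2868)*18)/(2*(-6*18)**2) = 252095 - (101 - 478*(-108))/(2*(-108)**2) = 252095 - (101 + 51624)/(2*11664) = 252095 - 51725/(2*11664) = 252095 - 1*51725/23328 = 252095 - 51725/23328 = 5880820435/23328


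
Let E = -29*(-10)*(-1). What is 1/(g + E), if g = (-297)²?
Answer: 1/87919 ≈ 1.1374e-5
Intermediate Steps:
g = 88209
E = -290 (E = 290*(-1) = -290)
1/(g + E) = 1/(88209 - 290) = 1/87919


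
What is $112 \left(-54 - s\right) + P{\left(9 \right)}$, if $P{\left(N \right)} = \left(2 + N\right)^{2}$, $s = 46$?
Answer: $-11079$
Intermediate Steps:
$112 \left(-54 - s\right) + P{\left(9 \right)} = 112 \left(-54 - 46\right) + \left(2 + 9\right)^{2} = 112 \left(-54 - 46\right) + 11^{2} = 112 \left(-100\right) + 121 = -11200 + 121 = -11079$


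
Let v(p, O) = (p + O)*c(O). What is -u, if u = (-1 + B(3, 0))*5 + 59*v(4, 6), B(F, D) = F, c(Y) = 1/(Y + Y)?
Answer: -355/6 ≈ -59.167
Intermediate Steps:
c(Y) = 1/(2*Y)
v(p, O) = (O + p)/(2*O) (v(p, O) = (p + O)*(1/(2*O)) = (O + p)*(1/(2*O)) = (O + p)/(2*O))
u = 355/6 (u = (-1 + 3)*5 + 59*((½)*(6 + 4)/6) = 2*5 + 59*((½)*(⅙)*10) = 10 + 59*(⅚) = 10 + 295/6 = 355/6 ≈ 59.167)
-u = -1*355/6 = -355/6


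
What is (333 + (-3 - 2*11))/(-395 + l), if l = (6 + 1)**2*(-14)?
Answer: -308/1081 ≈ -0.28492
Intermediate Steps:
l = -686 (l = 7**2*(-14) = 49*(-14) = -686)
(333 + (-3 - 2*11))/(-395 + l) = (333 + (-3 - 2*11))/(-395 - 686) = (333 + (-3 - 22))/(-1081) = (333 - 25)*(-1/1081) = 308*(-1/1081) = -308/1081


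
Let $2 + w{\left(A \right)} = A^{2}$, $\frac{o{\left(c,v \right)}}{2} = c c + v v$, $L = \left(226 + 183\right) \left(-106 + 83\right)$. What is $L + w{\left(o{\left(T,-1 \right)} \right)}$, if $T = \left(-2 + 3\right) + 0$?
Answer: $-9393$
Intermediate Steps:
$T = 1$ ($T = 1 + 0 = 1$)
$L = -9407$ ($L = 409 \left(-23\right) = -9407$)
$o{\left(c,v \right)} = 2 c^{2} + 2 v^{2}$ ($o{\left(c,v \right)} = 2 \left(c c + v v\right) = 2 \left(c^{2} + v^{2}\right) = 2 c^{2} + 2 v^{2}$)
$w{\left(A \right)} = -2 + A^{2}$
$L + w{\left(o{\left(T,-1 \right)} \right)} = -9407 - \left(2 - \left(2 \cdot 1^{2} + 2 \left(-1\right)^{2}\right)^{2}\right) = -9407 - \left(2 - \left(2 \cdot 1 + 2 \cdot 1\right)^{2}\right) = -9407 - \left(2 - \left(2 + 2\right)^{2}\right) = -9407 - \left(2 - 4^{2}\right) = -9407 + \left(-2 + 16\right) = -9407 + 14 = -9393$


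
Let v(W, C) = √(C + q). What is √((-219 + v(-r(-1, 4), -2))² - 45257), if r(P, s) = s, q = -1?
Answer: √(2701 - 438*I*√3) ≈ 52.471 - 7.229*I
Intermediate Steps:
v(W, C) = √(-1 + C) (v(W, C) = √(C - 1) = √(-1 + C))
√((-219 + v(-r(-1, 4), -2))² - 45257) = √((-219 + √(-1 - 2))² - 45257) = √((-219 + √(-3))² - 45257) = √((-219 + I*√3)² - 45257) = √(-45257 + (-219 + I*√3)²)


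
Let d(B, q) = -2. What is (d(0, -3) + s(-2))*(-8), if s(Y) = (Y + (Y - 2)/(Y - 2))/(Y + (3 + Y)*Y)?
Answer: 14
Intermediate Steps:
s(Y) = (1 + Y)/(Y + Y*(3 + Y)) (s(Y) = (Y + (-2 + Y)/(-2 + Y))/(Y + Y*(3 + Y)) = (Y + 1)/(Y + Y*(3 + Y)) = (1 + Y)/(Y + Y*(3 + Y)))
(d(0, -3) + s(-2))*(-8) = (-2 + (1 - 2)/((-2)*(4 - 2)))*(-8) = (-2 - 1/2*(-1)/2)*(-8) = (-2 - 1/2*1/2*(-1))*(-8) = (-2 + 1/4)*(-8) = -7/4*(-8) = 14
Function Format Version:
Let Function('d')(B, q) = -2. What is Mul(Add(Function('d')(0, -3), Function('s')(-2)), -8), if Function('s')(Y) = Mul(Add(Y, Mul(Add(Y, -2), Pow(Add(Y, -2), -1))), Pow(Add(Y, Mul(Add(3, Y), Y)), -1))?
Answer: 14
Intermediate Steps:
Function('s')(Y) = Mul(Pow(Add(Y, Mul(Y, Add(3, Y))), -1), Add(1, Y)) (Function('s')(Y) = Mul(Add(Y, Mul(Add(-2, Y), Pow(Add(-2, Y), -1))), Pow(Add(Y, Mul(Y, Add(3, Y))), -1)) = Mul(Add(Y, 1), Pow(Add(Y, Mul(Y, Add(3, Y))), -1)) = Mul(Add(1, Y), Pow(Add(Y, Mul(Y, Add(3, Y))), -1)) = Mul(Pow(Add(Y, Mul(Y, Add(3, Y))), -1), Add(1, Y)))
Mul(Add(Function('d')(0, -3), Function('s')(-2)), -8) = Mul(Add(-2, Mul(Pow(-2, -1), Pow(Add(4, -2), -1), Add(1, -2))), -8) = Mul(Add(-2, Mul(Rational(-1, 2), Pow(2, -1), -1)), -8) = Mul(Add(-2, Mul(Rational(-1, 2), Rational(1, 2), -1)), -8) = Mul(Add(-2, Rational(1, 4)), -8) = Mul(Rational(-7, 4), -8) = 14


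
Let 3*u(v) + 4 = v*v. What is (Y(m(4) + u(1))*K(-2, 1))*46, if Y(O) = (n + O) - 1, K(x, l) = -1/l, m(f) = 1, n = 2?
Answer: -46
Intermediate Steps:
u(v) = -4/3 + v²/3 (u(v) = -4/3 + (v*v)/3 = -4/3 + v²/3)
Y(O) = 1 + O (Y(O) = (2 + O) - 1 = 1 + O)
(Y(m(4) + u(1))*K(-2, 1))*46 = ((1 + (1 + (-4/3 + (⅓)*1²)))*(-1/1))*46 = ((1 + (1 + (-4/3 + (⅓)*1)))*(-1*1))*46 = ((1 + (1 + (-4/3 + ⅓)))*(-1))*46 = ((1 + (1 - 1))*(-1))*46 = ((1 + 0)*(-1))*46 = (1*(-1))*46 = -1*46 = -46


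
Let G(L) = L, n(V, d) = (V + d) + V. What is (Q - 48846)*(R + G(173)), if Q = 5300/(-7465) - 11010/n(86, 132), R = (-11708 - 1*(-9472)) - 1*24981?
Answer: 75001773857101/56734 ≈ 1.3220e+9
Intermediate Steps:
n(V, d) = d + 2*V
R = -27217 (R = (-11708 + 9472) - 24981 = -2236 - 24981 = -27217)
Q = -8380085/226936 (Q = 5300/(-7465) - 11010/(132 + 2*86) = 5300*(-1/7465) - 11010/(132 + 172) = -1060/1493 - 11010/304 = -1060/1493 - 11010*1/304 = -1060/1493 - 5505/152 = -8380085/226936 ≈ -36.927)
(Q - 48846)*(R + G(173)) = (-8380085/226936 - 48846)*(-27217 + 173) = -11093295941/226936*(-27044) = 75001773857101/56734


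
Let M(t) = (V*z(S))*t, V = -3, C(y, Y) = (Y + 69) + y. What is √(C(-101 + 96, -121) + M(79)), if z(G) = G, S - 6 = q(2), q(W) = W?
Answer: 3*I*√217 ≈ 44.193*I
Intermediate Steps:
C(y, Y) = 69 + Y + y (C(y, Y) = (69 + Y) + y = 69 + Y + y)
S = 8 (S = 6 + 2 = 8)
M(t) = -24*t (M(t) = (-3*8)*t = -24*t)
√(C(-101 + 96, -121) + M(79)) = √((69 - 121 + (-101 + 96)) - 24*79) = √((69 - 121 - 5) - 1896) = √(-57 - 1896) = √(-1953) = 3*I*√217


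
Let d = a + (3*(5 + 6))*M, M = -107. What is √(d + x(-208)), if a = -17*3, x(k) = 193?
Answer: I*√3389 ≈ 58.215*I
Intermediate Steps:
a = -51
d = -3582 (d = -51 + (3*(5 + 6))*(-107) = -51 + (3*11)*(-107) = -51 + 33*(-107) = -51 - 3531 = -3582)
√(d + x(-208)) = √(-3582 + 193) = √(-3389) = I*√3389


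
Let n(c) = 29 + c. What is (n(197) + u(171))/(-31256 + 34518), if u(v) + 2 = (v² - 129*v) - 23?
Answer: 7383/3262 ≈ 2.2633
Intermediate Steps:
u(v) = -25 + v² - 129*v (u(v) = -2 + ((v² - 129*v) - 23) = -2 + (-23 + v² - 129*v) = -25 + v² - 129*v)
(n(197) + u(171))/(-31256 + 34518) = ((29 + 197) + (-25 + 171² - 129*171))/(-31256 + 34518) = (226 + (-25 + 29241 - 22059))/3262 = (226 + 7157)*(1/3262) = 7383*(1/3262) = 7383/3262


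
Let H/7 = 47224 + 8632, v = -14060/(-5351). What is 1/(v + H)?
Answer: 5351/2092212252 ≈ 2.5576e-6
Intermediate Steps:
v = 14060/5351 (v = -14060*(-1/5351) = 14060/5351 ≈ 2.6275)
H = 390992 (H = 7*(47224 + 8632) = 7*55856 = 390992)
1/(v + H) = 1/(14060/5351 + 390992) = 1/(2092212252/5351) = 5351/2092212252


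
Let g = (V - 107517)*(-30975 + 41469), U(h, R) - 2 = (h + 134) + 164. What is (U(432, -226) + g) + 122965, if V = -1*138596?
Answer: -2582586125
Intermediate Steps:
U(h, R) = 300 + h (U(h, R) = 2 + ((h + 134) + 164) = 2 + ((134 + h) + 164) = 2 + (298 + h) = 300 + h)
V = -138596
g = -2582709822 (g = (-138596 - 107517)*(-30975 + 41469) = -246113*10494 = -2582709822)
(U(432, -226) + g) + 122965 = ((300 + 432) - 2582709822) + 122965 = (732 - 2582709822) + 122965 = -2582709090 + 122965 = -2582586125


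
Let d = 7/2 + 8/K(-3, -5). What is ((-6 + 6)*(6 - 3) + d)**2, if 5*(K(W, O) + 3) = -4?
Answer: 2809/1444 ≈ 1.9453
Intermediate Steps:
K(W, O) = -19/5 (K(W, O) = -3 + (1/5)*(-4) = -3 - 4/5 = -19/5)
d = 53/38 (d = 7/2 + 8/(-19/5) = 7*(1/2) + 8*(-5/19) = 7/2 - 40/19 = 53/38 ≈ 1.3947)
((-6 + 6)*(6 - 3) + d)**2 = ((-6 + 6)*(6 - 3) + 53/38)**2 = (0*3 + 53/38)**2 = (0 + 53/38)**2 = (53/38)**2 = 2809/1444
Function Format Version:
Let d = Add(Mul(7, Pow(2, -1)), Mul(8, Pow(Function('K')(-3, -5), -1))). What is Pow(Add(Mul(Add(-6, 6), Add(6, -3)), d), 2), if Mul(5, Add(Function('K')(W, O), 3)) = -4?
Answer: Rational(2809, 1444) ≈ 1.9453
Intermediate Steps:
Function('K')(W, O) = Rational(-19, 5) (Function('K')(W, O) = Add(-3, Mul(Rational(1, 5), -4)) = Add(-3, Rational(-4, 5)) = Rational(-19, 5))
d = Rational(53, 38) (d = Add(Mul(7, Pow(2, -1)), Mul(8, Pow(Rational(-19, 5), -1))) = Add(Mul(7, Rational(1, 2)), Mul(8, Rational(-5, 19))) = Add(Rational(7, 2), Rational(-40, 19)) = Rational(53, 38) ≈ 1.3947)
Pow(Add(Mul(Add(-6, 6), Add(6, -3)), d), 2) = Pow(Add(Mul(Add(-6, 6), Add(6, -3)), Rational(53, 38)), 2) = Pow(Add(Mul(0, 3), Rational(53, 38)), 2) = Pow(Add(0, Rational(53, 38)), 2) = Pow(Rational(53, 38), 2) = Rational(2809, 1444)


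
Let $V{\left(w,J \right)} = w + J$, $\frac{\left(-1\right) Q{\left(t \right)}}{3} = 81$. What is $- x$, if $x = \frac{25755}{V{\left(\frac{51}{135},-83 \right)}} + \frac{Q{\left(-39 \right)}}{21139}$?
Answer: $\frac{24500475999}{78594802} \approx 311.73$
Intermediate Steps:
$Q{\left(t \right)} = -243$ ($Q{\left(t \right)} = \left(-3\right) 81 = -243$)
$V{\left(w,J \right)} = J + w$
$x = - \frac{24500475999}{78594802}$ ($x = \frac{25755}{-83 + \frac{51}{135}} - \frac{243}{21139} = \frac{25755}{-83 + 51 \cdot \frac{1}{135}} - \frac{243}{21139} = \frac{25755}{-83 + \frac{17}{45}} - \frac{243}{21139} = \frac{25755}{- \frac{3718}{45}} - \frac{243}{21139} = 25755 \left(- \frac{45}{3718}\right) - \frac{243}{21139} = - \frac{1158975}{3718} - \frac{243}{21139} = - \frac{24500475999}{78594802} \approx -311.73$)
$- x = \left(-1\right) \left(- \frac{24500475999}{78594802}\right) = \frac{24500475999}{78594802}$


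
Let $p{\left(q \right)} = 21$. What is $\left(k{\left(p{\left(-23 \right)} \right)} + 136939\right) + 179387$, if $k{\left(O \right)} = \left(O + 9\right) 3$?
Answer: $316416$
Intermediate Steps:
$k{\left(O \right)} = 27 + 3 O$ ($k{\left(O \right)} = \left(9 + O\right) 3 = 27 + 3 O$)
$\left(k{\left(p{\left(-23 \right)} \right)} + 136939\right) + 179387 = \left(\left(27 + 3 \cdot 21\right) + 136939\right) + 179387 = \left(\left(27 + 63\right) + 136939\right) + 179387 = \left(90 + 136939\right) + 179387 = 137029 + 179387 = 316416$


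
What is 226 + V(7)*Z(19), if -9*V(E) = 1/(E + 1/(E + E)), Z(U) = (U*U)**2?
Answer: -1623128/891 ≈ -1821.7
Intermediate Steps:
Z(U) = U**4 (Z(U) = (U**2)**2 = U**4)
V(E) = -1/(9*(E + 1/(2*E))) (V(E) = -1/(9*(E + 1/(E + E))) = -1/(9*(E + 1/(2*E))))
226 + V(7)*Z(19) = 226 - 2*7/(9 + 18*7**2)*19**4 = 226 - 2*7/(9 + 18*49)*130321 = 226 - 2*7/(9 + 882)*130321 = 226 - 2*7/891*130321 = 226 - 2*7*1/891*130321 = 226 - 14/891*130321 = 226 - 1824494/891 = -1623128/891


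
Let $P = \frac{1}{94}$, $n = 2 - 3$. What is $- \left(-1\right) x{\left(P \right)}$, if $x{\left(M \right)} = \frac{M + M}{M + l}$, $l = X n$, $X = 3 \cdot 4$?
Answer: $- \frac{2}{1127} \approx -0.0017746$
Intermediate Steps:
$n = -1$
$X = 12$
$l = -12$ ($l = 12 \left(-1\right) = -12$)
$P = \frac{1}{94} \approx 0.010638$
$x{\left(M \right)} = \frac{2 M}{-12 + M}$ ($x{\left(M \right)} = \frac{M + M}{M - 12} = \frac{2 M}{-12 + M}$)
$- \left(-1\right) x{\left(P \right)} = - \left(-1\right) 2 \cdot \frac{1}{94} \frac{1}{-12 + \frac{1}{94}} = - \left(-1\right) 2 \cdot \frac{1}{94} \frac{1}{- \frac{1127}{94}} = - \left(-1\right) 2 \cdot \frac{1}{94} \left(- \frac{94}{1127}\right) = - \frac{\left(-1\right) \left(-2\right)}{1127} = \left(-1\right) \frac{2}{1127} = - \frac{2}{1127}$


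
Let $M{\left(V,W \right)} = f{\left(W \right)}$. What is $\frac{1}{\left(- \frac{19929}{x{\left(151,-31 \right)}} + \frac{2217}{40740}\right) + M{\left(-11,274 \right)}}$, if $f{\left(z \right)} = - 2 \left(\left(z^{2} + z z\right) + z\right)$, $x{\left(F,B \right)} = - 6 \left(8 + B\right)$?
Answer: $- \frac{312340}{94013202653} \approx -3.3223 \cdot 10^{-6}$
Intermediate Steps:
$x{\left(F,B \right)} = -48 - 6 B$
$f{\left(z \right)} = - 4 z^{2} - 2 z$ ($f{\left(z \right)} = - 2 \left(\left(z^{2} + z^{2}\right) + z\right) = - 2 \left(2 z^{2} + z\right) = - 2 \left(z + 2 z^{2}\right) = - 4 z^{2} - 2 z$)
$M{\left(V,W \right)} = - 2 W \left(1 + 2 W\right)$
$\frac{1}{\left(- \frac{19929}{x{\left(151,-31 \right)}} + \frac{2217}{40740}\right) + M{\left(-11,274 \right)}} = \frac{1}{\left(- \frac{19929}{-48 - -186} + \frac{2217}{40740}\right) - 548 \left(1 + 2 \cdot 274\right)} = \frac{1}{\left(- \frac{19929}{-48 + 186} + 2217 \cdot \frac{1}{40740}\right) - 548 \left(1 + 548\right)} = \frac{1}{\left(- \frac{19929}{138} + \frac{739}{13580}\right) - 548 \cdot 549} = \frac{1}{\left(\left(-19929\right) \frac{1}{138} + \frac{739}{13580}\right) - 300852} = \frac{1}{\left(- \frac{6643}{46} + \frac{739}{13580}\right) - 300852} = \frac{1}{- \frac{45088973}{312340} - 300852} = \frac{1}{- \frac{94013202653}{312340}} = - \frac{312340}{94013202653}$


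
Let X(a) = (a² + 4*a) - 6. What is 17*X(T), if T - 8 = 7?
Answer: 4743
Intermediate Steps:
T = 15 (T = 8 + 7 = 15)
X(a) = -6 + a² + 4*a
17*X(T) = 17*(-6 + 15² + 4*15) = 17*(-6 + 225 + 60) = 17*279 = 4743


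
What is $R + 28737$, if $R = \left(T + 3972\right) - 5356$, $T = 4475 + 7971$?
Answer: $39799$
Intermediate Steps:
$T = 12446$
$R = 11062$ ($R = \left(12446 + 3972\right) - 5356 = 16418 - 5356 = 11062$)
$R + 28737 = 11062 + 28737 = 39799$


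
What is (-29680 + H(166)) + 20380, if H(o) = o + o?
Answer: -8968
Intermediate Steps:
H(o) = 2*o
(-29680 + H(166)) + 20380 = (-29680 + 2*166) + 20380 = (-29680 + 332) + 20380 = -29348 + 20380 = -8968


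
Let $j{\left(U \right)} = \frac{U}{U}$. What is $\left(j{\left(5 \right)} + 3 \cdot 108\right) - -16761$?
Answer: $17086$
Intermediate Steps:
$j{\left(U \right)} = 1$
$\left(j{\left(5 \right)} + 3 \cdot 108\right) - -16761 = \left(1 + 3 \cdot 108\right) - -16761 = \left(1 + 324\right) + 16761 = 325 + 16761 = 17086$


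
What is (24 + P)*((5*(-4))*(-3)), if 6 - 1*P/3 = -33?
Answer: 8460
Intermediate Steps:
P = 117 (P = 18 - 3*(-33) = 18 + 99 = 117)
(24 + P)*((5*(-4))*(-3)) = (24 + 117)*((5*(-4))*(-3)) = 141*(-20*(-3)) = 141*60 = 8460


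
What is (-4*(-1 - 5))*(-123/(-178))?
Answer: 1476/89 ≈ 16.584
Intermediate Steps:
(-4*(-1 - 5))*(-123/(-178)) = (-4*(-6))*(-123*(-1/178)) = 24*(123/178) = 1476/89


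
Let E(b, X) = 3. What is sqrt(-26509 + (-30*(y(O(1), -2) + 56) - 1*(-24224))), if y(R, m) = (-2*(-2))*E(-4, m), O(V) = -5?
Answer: 5*I*sqrt(173) ≈ 65.765*I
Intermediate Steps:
y(R, m) = 12 (y(R, m) = -2*(-2)*3 = 4*3 = 12)
sqrt(-26509 + (-30*(y(O(1), -2) + 56) - 1*(-24224))) = sqrt(-26509 + (-30*(12 + 56) - 1*(-24224))) = sqrt(-26509 + (-30*68 + 24224)) = sqrt(-26509 + (-2040 + 24224)) = sqrt(-26509 + 22184) = sqrt(-4325) = 5*I*sqrt(173)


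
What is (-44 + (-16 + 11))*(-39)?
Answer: 1911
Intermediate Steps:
(-44 + (-16 + 11))*(-39) = (-44 - 5)*(-39) = -49*(-39) = 1911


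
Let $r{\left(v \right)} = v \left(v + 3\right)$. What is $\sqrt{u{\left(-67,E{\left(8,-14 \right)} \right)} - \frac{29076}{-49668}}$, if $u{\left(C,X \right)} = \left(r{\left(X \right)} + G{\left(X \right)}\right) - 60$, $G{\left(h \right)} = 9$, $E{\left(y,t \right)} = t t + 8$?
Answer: $\frac{\sqrt{722557754614}}{4139} \approx 205.37$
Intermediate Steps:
$E{\left(y,t \right)} = 8 + t^{2}$ ($E{\left(y,t \right)} = t^{2} + 8 = 8 + t^{2}$)
$r{\left(v \right)} = v \left(3 + v\right)$
$u{\left(C,X \right)} = -51 + X \left(3 + X\right)$ ($u{\left(C,X \right)} = \left(X \left(3 + X\right) + 9\right) - 60 = \left(9 + X \left(3 + X\right)\right) - 60 = -51 + X \left(3 + X\right)$)
$\sqrt{u{\left(-67,E{\left(8,-14 \right)} \right)} - \frac{29076}{-49668}} = \sqrt{\left(-51 + \left(8 + \left(-14\right)^{2}\right) \left(3 + \left(8 + \left(-14\right)^{2}\right)\right)\right) - \frac{29076}{-49668}} = \sqrt{\left(-51 + \left(8 + 196\right) \left(3 + \left(8 + 196\right)\right)\right) - - \frac{2423}{4139}} = \sqrt{\left(-51 + 204 \left(3 + 204\right)\right) + \frac{2423}{4139}} = \sqrt{\left(-51 + 204 \cdot 207\right) + \frac{2423}{4139}} = \sqrt{\left(-51 + 42228\right) + \frac{2423}{4139}} = \sqrt{42177 + \frac{2423}{4139}} = \sqrt{\frac{174573026}{4139}} = \frac{\sqrt{722557754614}}{4139}$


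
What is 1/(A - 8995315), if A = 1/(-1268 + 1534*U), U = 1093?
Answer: -1675394/15070696779109 ≈ -1.1117e-7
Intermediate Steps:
A = 1/1675394 (A = 1/(-1268 + 1534*1093) = 1/(-1268 + 1676662) = 1/1675394 ≈ 5.9687e-7)
1/(A - 8995315) = 1/(1/1675394 - 8995315) = 1/(-15070696779109/1675394) = -1675394/15070696779109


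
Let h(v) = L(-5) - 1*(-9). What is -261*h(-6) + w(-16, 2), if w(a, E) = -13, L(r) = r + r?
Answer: 248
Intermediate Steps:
L(r) = 2*r
h(v) = -1 (h(v) = 2*(-5) - 1*(-9) = -10 + 9 = -1)
-261*h(-6) + w(-16, 2) = -261*(-1) - 13 = 261 - 13 = 248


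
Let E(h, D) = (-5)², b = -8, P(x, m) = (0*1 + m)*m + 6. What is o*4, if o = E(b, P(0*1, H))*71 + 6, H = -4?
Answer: 7124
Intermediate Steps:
P(x, m) = 6 + m² (P(x, m) = (0 + m)*m + 6 = m*m + 6 = m² + 6 = 6 + m²)
E(h, D) = 25
o = 1781 (o = 25*71 + 6 = 1775 + 6 = 1781)
o*4 = 1781*4 = 7124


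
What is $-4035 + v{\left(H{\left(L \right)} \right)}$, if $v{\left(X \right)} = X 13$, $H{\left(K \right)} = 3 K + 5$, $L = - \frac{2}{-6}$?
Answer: $-3957$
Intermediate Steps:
$L = \frac{1}{3}$ ($L = \left(-2\right) \left(- \frac{1}{6}\right) = \frac{1}{3} \approx 0.33333$)
$H{\left(K \right)} = 5 + 3 K$
$v{\left(X \right)} = 13 X$
$-4035 + v{\left(H{\left(L \right)} \right)} = -4035 + 13 \left(5 + 3 \cdot \frac{1}{3}\right) = -4035 + 13 \left(5 + 1\right) = -4035 + 13 \cdot 6 = -4035 + 78 = -3957$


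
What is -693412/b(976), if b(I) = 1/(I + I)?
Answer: -1353540224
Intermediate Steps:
b(I) = 1/(2*I)
-693412/b(976) = -693412/((1/2)/976) = -693412/((1/2)*(1/976)) = -693412/1/1952 = -693412*1952 = -1353540224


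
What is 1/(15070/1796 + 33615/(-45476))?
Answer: 20418724/156237695 ≈ 0.13069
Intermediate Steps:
1/(15070/1796 + 33615/(-45476)) = 1/(15070*(1/1796) + 33615*(-1/45476)) = 1/(7535/898 - 33615/45476) = 1/(156237695/20418724) = 20418724/156237695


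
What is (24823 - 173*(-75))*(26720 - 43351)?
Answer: -628618538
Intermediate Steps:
(24823 - 173*(-75))*(26720 - 43351) = (24823 + 12975)*(-16631) = 37798*(-16631) = -628618538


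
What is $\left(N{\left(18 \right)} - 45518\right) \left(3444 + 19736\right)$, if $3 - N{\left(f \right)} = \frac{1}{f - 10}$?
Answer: $- \frac{2110081195}{2} \approx -1.055 \cdot 10^{9}$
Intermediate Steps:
$N{\left(f \right)} = 3 - \frac{1}{-10 + f}$ ($N{\left(f \right)} = 3 - \frac{1}{f - 10} = 3 - \frac{1}{-10 + f}$)
$\left(N{\left(18 \right)} - 45518\right) \left(3444 + 19736\right) = \left(\frac{-31 + 3 \cdot 18}{-10 + 18} - 45518\right) \left(3444 + 19736\right) = \left(\frac{-31 + 54}{8} - 45518\right) 23180 = \left(\frac{1}{8} \cdot 23 - 45518\right) 23180 = \left(\frac{23}{8} - 45518\right) 23180 = \left(- \frac{364121}{8}\right) 23180 = - \frac{2110081195}{2}$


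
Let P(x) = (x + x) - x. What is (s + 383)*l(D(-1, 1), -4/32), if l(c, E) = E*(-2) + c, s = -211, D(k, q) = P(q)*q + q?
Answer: 387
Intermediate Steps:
P(x) = x (P(x) = 2*x - x = x)
D(k, q) = q + q² (D(k, q) = q*q + q = q² + q = q + q²)
l(c, E) = c - 2*E (l(c, E) = -2*E + c = c - 2*E)
(s + 383)*l(D(-1, 1), -4/32) = (-211 + 383)*(1*(1 + 1) - (-8)/32) = 172*(1*2 - (-8)/32) = 172*(2 - 2*(-⅛)) = 172*(2 + ¼) = 172*(9/4) = 387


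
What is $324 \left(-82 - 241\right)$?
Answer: $-104652$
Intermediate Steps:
$324 \left(-82 - 241\right) = 324 \left(-323\right) = -104652$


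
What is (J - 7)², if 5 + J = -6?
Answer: 324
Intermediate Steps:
J = -11 (J = -5 - 6 = -11)
(J - 7)² = (-11 - 7)² = (-18)² = 324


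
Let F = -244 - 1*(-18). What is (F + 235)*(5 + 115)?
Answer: 1080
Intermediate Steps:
F = -226 (F = -244 + 18 = -226)
(F + 235)*(5 + 115) = (-226 + 235)*(5 + 115) = 9*120 = 1080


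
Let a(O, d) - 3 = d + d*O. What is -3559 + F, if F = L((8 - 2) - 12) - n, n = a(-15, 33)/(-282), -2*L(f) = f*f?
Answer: -336391/94 ≈ -3578.6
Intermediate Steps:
L(f) = -f²/2 (L(f) = -f*f/2 = -f²/2)
a(O, d) = 3 + d + O*d (a(O, d) = 3 + (d + d*O) = 3 + (d + O*d) = 3 + d + O*d)
n = 153/94 (n = (3 + 33 - 15*33)/(-282) = (3 + 33 - 495)*(-1/282) = -459*(-1/282) = 153/94 ≈ 1.6277)
F = -1845/94 (F = -((8 - 2) - 12)²/2 - 1*153/94 = -(6 - 12)²/2 - 153/94 = -½*(-6)² - 153/94 = -½*36 - 153/94 = -18 - 153/94 = -1845/94 ≈ -19.628)
-3559 + F = -3559 - 1845/94 = -336391/94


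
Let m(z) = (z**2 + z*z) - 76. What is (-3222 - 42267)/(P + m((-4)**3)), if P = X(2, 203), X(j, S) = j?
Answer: -15163/2706 ≈ -5.6035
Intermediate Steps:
P = 2
m(z) = -76 + 2*z**2 (m(z) = (z**2 + z**2) - 76 = 2*z**2 - 76 = -76 + 2*z**2)
(-3222 - 42267)/(P + m((-4)**3)) = (-3222 - 42267)/(2 + (-76 + 2*((-4)**3)**2)) = -45489/(2 + (-76 + 2*(-64)**2)) = -45489/(2 + (-76 + 2*4096)) = -45489/(2 + (-76 + 8192)) = -45489/(2 + 8116) = -45489/8118 = -45489*1/8118 = -15163/2706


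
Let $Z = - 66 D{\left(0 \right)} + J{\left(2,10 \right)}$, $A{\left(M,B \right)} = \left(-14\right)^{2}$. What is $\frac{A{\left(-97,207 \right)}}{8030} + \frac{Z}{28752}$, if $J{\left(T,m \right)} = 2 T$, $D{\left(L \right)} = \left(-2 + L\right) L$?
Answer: $\frac{708439}{28859820} \approx 0.024548$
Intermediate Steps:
$A{\left(M,B \right)} = 196$
$D{\left(L \right)} = L \left(-2 + L\right)$
$Z = 4$ ($Z = - 66 \cdot 0 \left(-2 + 0\right) + 2 \cdot 2 = - 66 \cdot 0 \left(-2\right) + 4 = \left(-66\right) 0 + 4 = 0 + 4 = 4$)
$\frac{A{\left(-97,207 \right)}}{8030} + \frac{Z}{28752} = \frac{196}{8030} + \frac{4}{28752} = 196 \cdot \frac{1}{8030} + 4 \cdot \frac{1}{28752} = \frac{98}{4015} + \frac{1}{7188} = \frac{708439}{28859820}$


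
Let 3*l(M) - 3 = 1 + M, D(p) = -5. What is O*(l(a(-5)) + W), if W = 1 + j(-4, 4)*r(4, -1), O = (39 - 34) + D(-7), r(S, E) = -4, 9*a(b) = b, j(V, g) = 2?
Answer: 0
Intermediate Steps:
a(b) = b/9
l(M) = 4/3 + M/3 (l(M) = 1 + (1 + M)/3 = 1 + (⅓ + M/3) = 4/3 + M/3)
O = 0 (O = (39 - 34) - 5 = 5 - 5 = 0)
W = -7 (W = 1 + 2*(-4) = 1 - 8 = -7)
O*(l(a(-5)) + W) = 0*((4/3 + ((⅑)*(-5))/3) - 7) = 0*((4/3 + (⅓)*(-5/9)) - 7) = 0*((4/3 - 5/27) - 7) = 0*(31/27 - 7) = 0*(-158/27) = 0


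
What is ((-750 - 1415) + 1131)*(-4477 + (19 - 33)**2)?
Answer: 4426554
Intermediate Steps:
((-750 - 1415) + 1131)*(-4477 + (19 - 33)**2) = (-2165 + 1131)*(-4477 + (-14)**2) = -1034*(-4477 + 196) = -1034*(-4281) = 4426554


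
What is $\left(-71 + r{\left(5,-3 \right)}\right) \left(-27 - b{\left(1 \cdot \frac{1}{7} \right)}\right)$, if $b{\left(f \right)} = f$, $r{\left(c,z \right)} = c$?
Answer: $\frac{12540}{7} \approx 1791.4$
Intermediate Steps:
$\left(-71 + r{\left(5,-3 \right)}\right) \left(-27 - b{\left(1 \cdot \frac{1}{7} \right)}\right) = \left(-71 + 5\right) \left(-27 - 1 \cdot \frac{1}{7}\right) = - 66 \left(-27 - 1 \cdot \frac{1}{7}\right) = - 66 \left(-27 - \frac{1}{7}\right) = \left(-66\right) \left(- \frac{190}{7}\right) = \frac{12540}{7}$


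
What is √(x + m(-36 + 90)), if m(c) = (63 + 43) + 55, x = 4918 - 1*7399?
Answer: 4*I*√145 ≈ 48.166*I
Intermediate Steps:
x = -2481 (x = 4918 - 7399 = -2481)
m(c) = 161 (m(c) = 106 + 55 = 161)
√(x + m(-36 + 90)) = √(-2481 + 161) = √(-2320) = 4*I*√145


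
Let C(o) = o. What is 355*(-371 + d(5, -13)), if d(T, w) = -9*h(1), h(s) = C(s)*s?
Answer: -134900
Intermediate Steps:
h(s) = s**2 (h(s) = s*s = s**2)
d(T, w) = -9 (d(T, w) = -9*1**2 = -9*1 = -9)
355*(-371 + d(5, -13)) = 355*(-371 - 9) = 355*(-380) = -134900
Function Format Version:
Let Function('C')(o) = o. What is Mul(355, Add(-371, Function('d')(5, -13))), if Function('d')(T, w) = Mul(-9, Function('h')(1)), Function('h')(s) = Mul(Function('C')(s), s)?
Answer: -134900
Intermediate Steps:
Function('h')(s) = Pow(s, 2) (Function('h')(s) = Mul(s, s) = Pow(s, 2))
Function('d')(T, w) = -9 (Function('d')(T, w) = Mul(-9, Pow(1, 2)) = Mul(-9, 1) = -9)
Mul(355, Add(-371, Function('d')(5, -13))) = Mul(355, Add(-371, -9)) = Mul(355, -380) = -134900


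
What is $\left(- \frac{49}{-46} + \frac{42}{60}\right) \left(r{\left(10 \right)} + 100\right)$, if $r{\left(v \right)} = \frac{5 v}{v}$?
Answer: $\frac{4263}{23} \approx 185.35$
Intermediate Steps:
$r{\left(v \right)} = 5$
$\left(- \frac{49}{-46} + \frac{42}{60}\right) \left(r{\left(10 \right)} + 100\right) = \left(- \frac{49}{-46} + \frac{42}{60}\right) \left(5 + 100\right) = \left(\left(-49\right) \left(- \frac{1}{46}\right) + 42 \cdot \frac{1}{60}\right) 105 = \left(\frac{49}{46} + \frac{7}{10}\right) 105 = \frac{203}{115} \cdot 105 = \frac{4263}{23}$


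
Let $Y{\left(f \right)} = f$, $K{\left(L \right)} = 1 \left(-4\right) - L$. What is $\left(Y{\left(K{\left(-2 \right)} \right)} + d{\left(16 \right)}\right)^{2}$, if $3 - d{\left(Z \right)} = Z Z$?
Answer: $65025$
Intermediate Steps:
$K{\left(L \right)} = -4 - L$
$d{\left(Z \right)} = 3 - Z^{2}$ ($d{\left(Z \right)} = 3 - Z Z = 3 - Z^{2}$)
$\left(Y{\left(K{\left(-2 \right)} \right)} + d{\left(16 \right)}\right)^{2} = \left(\left(-4 - -2\right) + \left(3 - 16^{2}\right)\right)^{2} = \left(\left(-4 + 2\right) + \left(3 - 256\right)\right)^{2} = \left(-2 + \left(3 - 256\right)\right)^{2} = \left(-2 - 253\right)^{2} = \left(-255\right)^{2} = 65025$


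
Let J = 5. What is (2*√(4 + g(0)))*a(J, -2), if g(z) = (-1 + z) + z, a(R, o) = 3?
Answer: 6*√3 ≈ 10.392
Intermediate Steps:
g(z) = -1 + 2*z
(2*√(4 + g(0)))*a(J, -2) = (2*√(4 + (-1 + 2*0)))*3 = (2*√(4 + (-1 + 0)))*3 = (2*√(4 - 1))*3 = (2*√3)*3 = 6*√3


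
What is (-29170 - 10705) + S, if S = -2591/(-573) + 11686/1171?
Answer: -26745716986/670983 ≈ -39861.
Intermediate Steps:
S = 9730139/670983 (S = -2591*(-1/573) + 11686*(1/1171) = 2591/573 + 11686/1171 = 9730139/670983 ≈ 14.501)
(-29170 - 10705) + S = (-29170 - 10705) + 9730139/670983 = -39875 + 9730139/670983 = -26745716986/670983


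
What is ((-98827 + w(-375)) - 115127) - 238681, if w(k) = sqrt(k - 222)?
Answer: -452635 + I*sqrt(597) ≈ -4.5264e+5 + 24.434*I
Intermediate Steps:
w(k) = sqrt(-222 + k)
((-98827 + w(-375)) - 115127) - 238681 = ((-98827 + sqrt(-222 - 375)) - 115127) - 238681 = ((-98827 + sqrt(-597)) - 115127) - 238681 = ((-98827 + I*sqrt(597)) - 115127) - 238681 = (-213954 + I*sqrt(597)) - 238681 = -452635 + I*sqrt(597)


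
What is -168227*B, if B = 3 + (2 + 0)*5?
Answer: -2186951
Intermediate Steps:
B = 13 (B = 3 + 2*5 = 3 + 10 = 13)
-168227*B = -168227*13 = -2186951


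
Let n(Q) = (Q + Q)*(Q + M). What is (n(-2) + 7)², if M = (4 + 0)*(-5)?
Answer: 9025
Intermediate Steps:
M = -20 (M = 4*(-5) = -20)
n(Q) = 2*Q*(-20 + Q) (n(Q) = (Q + Q)*(Q - 20) = (2*Q)*(-20 + Q) = 2*Q*(-20 + Q))
(n(-2) + 7)² = (2*(-2)*(-20 - 2) + 7)² = (2*(-2)*(-22) + 7)² = (88 + 7)² = 95² = 9025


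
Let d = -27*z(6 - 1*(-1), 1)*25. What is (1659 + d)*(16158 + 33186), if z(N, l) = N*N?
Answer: -1550191104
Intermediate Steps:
z(N, l) = N²
d = -33075 (d = -27*(6 - 1*(-1))²*25 = -27*(6 + 1)²*25 = -27*7²*25 = -27*49*25 = -1323*25 = -33075)
(1659 + d)*(16158 + 33186) = (1659 - 33075)*(16158 + 33186) = -31416*49344 = -1550191104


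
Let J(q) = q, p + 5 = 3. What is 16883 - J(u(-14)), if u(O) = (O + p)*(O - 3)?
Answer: 16611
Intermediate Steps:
p = -2 (p = -5 + 3 = -2)
u(O) = (-3 + O)*(-2 + O) (u(O) = (O - 2)*(O - 3) = (-2 + O)*(-3 + O) = (-3 + O)*(-2 + O))
16883 - J(u(-14)) = 16883 - (6 + (-14)² - 5*(-14)) = 16883 - (6 + 196 + 70) = 16883 - 1*272 = 16883 - 272 = 16611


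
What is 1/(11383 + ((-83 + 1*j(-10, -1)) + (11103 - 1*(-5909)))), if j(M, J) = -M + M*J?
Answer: 1/28332 ≈ 3.5296e-5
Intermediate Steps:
j(M, J) = -M + J*M
1/(11383 + ((-83 + 1*j(-10, -1)) + (11103 - 1*(-5909)))) = 1/(11383 + ((-83 + 1*(-10*(-1 - 1))) + (11103 - 1*(-5909)))) = 1/(11383 + ((-83 + 1*(-10*(-2))) + (11103 + 5909))) = 1/(11383 + ((-83 + 1*20) + 17012)) = 1/(11383 + ((-83 + 20) + 17012)) = 1/(11383 + (-63 + 17012)) = 1/(11383 + 16949) = 1/28332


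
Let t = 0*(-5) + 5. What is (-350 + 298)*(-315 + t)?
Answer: 16120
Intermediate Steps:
t = 5 (t = 0 + 5 = 5)
(-350 + 298)*(-315 + t) = (-350 + 298)*(-315 + 5) = -52*(-310) = 16120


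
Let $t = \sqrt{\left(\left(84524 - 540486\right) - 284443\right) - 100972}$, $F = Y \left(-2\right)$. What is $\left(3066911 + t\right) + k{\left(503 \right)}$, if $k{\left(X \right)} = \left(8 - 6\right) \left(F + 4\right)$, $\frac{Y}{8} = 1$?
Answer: $3066887 + i \sqrt{841377} \approx 3.0669 \cdot 10^{6} + 917.27 i$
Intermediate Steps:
$Y = 8$ ($Y = 8 \cdot 1 = 8$)
$F = -16$ ($F = 8 \left(-2\right) = -16$)
$k{\left(X \right)} = -24$ ($k{\left(X \right)} = \left(8 - 6\right) \left(-16 + 4\right) = \left(8 - 6\right) \left(-12\right) = 2 \left(-12\right) = -24$)
$t = i \sqrt{841377}$ ($t = \sqrt{\left(-455962 - 284443\right) - 100972} = \sqrt{-740405 - 100972} = \sqrt{-841377} = i \sqrt{841377} \approx 917.27 i$)
$\left(3066911 + t\right) + k{\left(503 \right)} = \left(3066911 + i \sqrt{841377}\right) - 24 = 3066887 + i \sqrt{841377}$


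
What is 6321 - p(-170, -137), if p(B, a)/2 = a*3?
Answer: 7143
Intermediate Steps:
p(B, a) = 6*a (p(B, a) = 2*(a*3) = 2*(3*a) = 6*a)
6321 - p(-170, -137) = 6321 - 6*(-137) = 6321 - 1*(-822) = 6321 + 822 = 7143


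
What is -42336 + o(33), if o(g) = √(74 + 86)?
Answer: -42336 + 4*√10 ≈ -42323.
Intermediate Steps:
o(g) = 4*√10 (o(g) = √160 = 4*√10)
-42336 + o(33) = -42336 + 4*√10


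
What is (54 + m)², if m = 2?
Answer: 3136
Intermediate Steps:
(54 + m)² = (54 + 2)² = 56² = 3136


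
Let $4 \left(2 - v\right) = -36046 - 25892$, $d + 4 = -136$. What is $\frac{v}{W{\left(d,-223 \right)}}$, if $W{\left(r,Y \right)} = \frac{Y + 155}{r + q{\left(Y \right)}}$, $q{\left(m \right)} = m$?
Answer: $\frac{11243199}{136} \approx 82671.0$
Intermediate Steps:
$d = -140$ ($d = -4 - 136 = -140$)
$W{\left(r,Y \right)} = \frac{155 + Y}{Y + r}$ ($W{\left(r,Y \right)} = \frac{Y + 155}{r + Y} = \frac{155 + Y}{Y + r}$)
$v = \frac{30973}{2}$ ($v = 2 - \frac{-36046 - 25892}{4} = 2 - - \frac{30969}{2} = 2 + \frac{30969}{2} = \frac{30973}{2} \approx 15487.0$)
$\frac{v}{W{\left(d,-223 \right)}} = \frac{30973}{2 \frac{155 - 223}{-223 - 140}} = \frac{30973}{2 \frac{1}{-363} \left(-68\right)} = \frac{30973}{2 \left(\left(- \frac{1}{363}\right) \left(-68\right)\right)} = \frac{30973}{2 \cdot \frac{68}{363}} = \frac{30973}{2} \cdot \frac{363}{68} = \frac{11243199}{136}$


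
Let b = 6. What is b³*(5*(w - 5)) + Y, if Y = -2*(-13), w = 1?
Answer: -4294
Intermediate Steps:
Y = 26
b³*(5*(w - 5)) + Y = 6³*(5*(1 - 5)) + 26 = 216*(5*(-4)) + 26 = 216*(-20) + 26 = -4320 + 26 = -4294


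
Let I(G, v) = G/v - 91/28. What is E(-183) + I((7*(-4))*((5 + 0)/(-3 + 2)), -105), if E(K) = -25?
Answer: -355/12 ≈ -29.583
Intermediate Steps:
I(G, v) = -13/4 + G/v (I(G, v) = G/v - 91*1/28 = G/v - 13/4 = -13/4 + G/v)
E(-183) + I((7*(-4))*((5 + 0)/(-3 + 2)), -105) = -25 + (-13/4 + ((7*(-4))*((5 + 0)/(-3 + 2)))/(-105)) = -25 + (-13/4 - 140/(-1)*(-1/105)) = -25 + (-13/4 - 140*(-1)*(-1/105)) = -25 + (-13/4 - 28*(-5)*(-1/105)) = -25 + (-13/4 + 140*(-1/105)) = -25 + (-13/4 - 4/3) = -25 - 55/12 = -355/12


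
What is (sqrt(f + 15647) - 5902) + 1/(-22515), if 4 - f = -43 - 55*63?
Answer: -132883531/22515 + 7*sqrt(391) ≈ -5763.6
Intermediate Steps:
f = 3512 (f = 4 - (-43 - 55*63) = 4 - (-43 - 3465) = 4 - 1*(-3508) = 4 + 3508 = 3512)
(sqrt(f + 15647) - 5902) + 1/(-22515) = (sqrt(3512 + 15647) - 5902) + 1/(-22515) = (sqrt(19159) - 5902) - 1/22515 = (7*sqrt(391) - 5902) - 1/22515 = (-5902 + 7*sqrt(391)) - 1/22515 = -132883531/22515 + 7*sqrt(391)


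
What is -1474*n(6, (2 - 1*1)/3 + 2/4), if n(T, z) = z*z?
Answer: -18425/18 ≈ -1023.6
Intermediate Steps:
n(T, z) = z²
-1474*n(6, (2 - 1*1)/3 + 2/4) = -1474*((2 - 1*1)/3 + 2/4)² = -1474*((2 - 1)*(⅓) + 2*(¼))² = -1474*(1*(⅓) + ½)² = -1474*(⅓ + ½)² = -1474*(⅚)² = -1474*25/36 = -18425/18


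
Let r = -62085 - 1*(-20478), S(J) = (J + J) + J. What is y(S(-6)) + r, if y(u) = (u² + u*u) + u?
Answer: -40977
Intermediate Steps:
S(J) = 3*J (S(J) = 2*J + J = 3*J)
y(u) = u + 2*u² (y(u) = (u² + u²) + u = 2*u² + u = u + 2*u²)
r = -41607 (r = -62085 + 20478 = -41607)
y(S(-6)) + r = (3*(-6))*(1 + 2*(3*(-6))) - 41607 = -18*(1 + 2*(-18)) - 41607 = -18*(1 - 36) - 41607 = -18*(-35) - 41607 = 630 - 41607 = -40977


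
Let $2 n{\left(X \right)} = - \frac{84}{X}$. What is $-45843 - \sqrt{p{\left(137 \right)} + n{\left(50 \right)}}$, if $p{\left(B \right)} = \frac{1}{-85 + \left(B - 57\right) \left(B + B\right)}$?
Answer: $-45843 - \frac{i \sqrt{400462634}}{21835} \approx -45843.0 - 0.91649 i$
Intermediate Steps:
$n{\left(X \right)} = - \frac{42}{X}$ ($n{\left(X \right)} = \frac{\left(-84\right) \frac{1}{X}}{2} = - \frac{42}{X}$)
$p{\left(B \right)} = \frac{1}{-85 + 2 B \left(-57 + B\right)}$ ($p{\left(B \right)} = \frac{1}{-85 + \left(-57 + B\right) 2 B} = \frac{1}{-85 + 2 B \left(-57 + B\right)}$)
$-45843 - \sqrt{p{\left(137 \right)} + n{\left(50 \right)}} = -45843 - \sqrt{\frac{1}{-85 - 15618 + 2 \cdot 137^{2}} - \frac{42}{50}} = -45843 - \sqrt{\frac{1}{-85 - 15618 + 2 \cdot 18769} - \frac{21}{25}} = -45843 - \sqrt{\frac{1}{-85 - 15618 + 37538} - \frac{21}{25}} = -45843 - \sqrt{\frac{1}{21835} - \frac{21}{25}} = -45843 - \sqrt{- \frac{91702}{109175}} = -45843 - \frac{i \sqrt{400462634}}{21835}$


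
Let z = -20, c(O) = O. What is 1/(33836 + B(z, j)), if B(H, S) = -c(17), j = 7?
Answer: 1/33819 ≈ 2.9569e-5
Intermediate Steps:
B(H, S) = -17 (B(H, S) = -1*17 = -17)
1/(33836 + B(z, j)) = 1/(33836 - 17) = 1/33819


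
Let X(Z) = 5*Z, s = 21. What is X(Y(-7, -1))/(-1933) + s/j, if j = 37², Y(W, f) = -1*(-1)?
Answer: 33748/2646277 ≈ 0.012753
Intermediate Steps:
Y(W, f) = 1
j = 1369
X(Y(-7, -1))/(-1933) + s/j = (5*1)/(-1933) + 21/1369 = 5*(-1/1933) + 21*(1/1369) = -5/1933 + 21/1369 = 33748/2646277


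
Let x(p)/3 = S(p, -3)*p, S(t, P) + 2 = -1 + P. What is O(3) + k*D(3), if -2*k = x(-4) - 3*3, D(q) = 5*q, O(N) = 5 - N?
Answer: -941/2 ≈ -470.50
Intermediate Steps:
S(t, P) = -3 + P (S(t, P) = -2 + (-1 + P) = -3 + P)
x(p) = -18*p (x(p) = 3*((-3 - 3)*p) = 3*(-6*p) = -18*p)
k = -63/2 (k = -(-18*(-4) - 3*3)/2 = -(72 - 9)/2 = -½*63 = -63/2 ≈ -31.500)
O(3) + k*D(3) = (5 - 1*3) - 315*3/2 = (5 - 3) - 63/2*15 = 2 - 945/2 = -941/2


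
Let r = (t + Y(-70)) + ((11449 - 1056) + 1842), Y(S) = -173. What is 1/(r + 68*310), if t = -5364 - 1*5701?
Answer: 1/22077 ≈ 4.5296e-5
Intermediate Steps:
t = -11065 (t = -5364 - 5701 = -11065)
r = 997 (r = (-11065 - 173) + ((11449 - 1056) + 1842) = -11238 + (10393 + 1842) = -11238 + 12235 = 997)
1/(r + 68*310) = 1/(997 + 68*310) = 1/(997 + 21080) = 1/22077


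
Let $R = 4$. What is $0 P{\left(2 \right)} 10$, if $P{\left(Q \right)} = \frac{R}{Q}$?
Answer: $0$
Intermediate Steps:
$P{\left(Q \right)} = \frac{4}{Q}$
$0 P{\left(2 \right)} 10 = 0 \cdot \frac{4}{2} \cdot 10 = 0 \cdot 4 \cdot \frac{1}{2} \cdot 10 = 0 \cdot 2 \cdot 10 = 0 \cdot 10 = 0$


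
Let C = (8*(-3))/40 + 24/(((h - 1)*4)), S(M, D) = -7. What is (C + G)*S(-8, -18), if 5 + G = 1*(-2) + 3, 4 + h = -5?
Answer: 182/5 ≈ 36.400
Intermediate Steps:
h = -9 (h = -4 - 5 = -9)
G = -4 (G = -5 + (1*(-2) + 3) = -5 + (-2 + 3) = -5 + 1 = -4)
C = -6/5 (C = (8*(-3))/40 + 24/(((-9 - 1)*4)) = -24*1/40 + 24/((-10*4)) = -⅗ + 24/(-40) = -⅗ + 24*(-1/40) = -⅗ - ⅗ = -6/5 ≈ -1.2000)
(C + G)*S(-8, -18) = (-6/5 - 4)*(-7) = -26/5*(-7) = 182/5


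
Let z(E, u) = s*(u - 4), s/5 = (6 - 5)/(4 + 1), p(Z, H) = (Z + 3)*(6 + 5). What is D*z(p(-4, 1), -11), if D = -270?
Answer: 4050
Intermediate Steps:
p(Z, H) = 33 + 11*Z (p(Z, H) = (3 + Z)*11 = 33 + 11*Z)
s = 1 (s = 5*((6 - 5)/(4 + 1)) = 5*(1/5) = 1)
z(E, u) = -4 + u (z(E, u) = 1*(u - 4) = 1*(-4 + u) = -4 + u)
D*z(p(-4, 1), -11) = -270*(-4 - 11) = -270*(-15) = 4050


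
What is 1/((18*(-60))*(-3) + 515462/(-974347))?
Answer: 974347/3156368818 ≈ 0.00030869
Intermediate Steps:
1/((18*(-60))*(-3) + 515462/(-974347)) = 1/(-1080*(-3) + 515462*(-1/974347)) = 1/(3240 - 515462/974347) = 1/(3156368818/974347) = 974347/3156368818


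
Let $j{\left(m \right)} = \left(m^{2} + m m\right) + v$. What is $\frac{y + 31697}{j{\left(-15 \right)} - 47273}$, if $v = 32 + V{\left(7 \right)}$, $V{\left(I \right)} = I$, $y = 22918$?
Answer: $- \frac{54615}{46784} \approx -1.1674$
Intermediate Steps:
$v = 39$ ($v = 32 + 7 = 39$)
$j{\left(m \right)} = 39 + 2 m^{2}$ ($j{\left(m \right)} = \left(m^{2} + m m\right) + 39 = \left(m^{2} + m^{2}\right) + 39 = 2 m^{2} + 39 = 39 + 2 m^{2}$)
$\frac{y + 31697}{j{\left(-15 \right)} - 47273} = \frac{22918 + 31697}{\left(39 + 2 \left(-15\right)^{2}\right) - 47273} = \frac{54615}{\left(39 + 2 \cdot 225\right) - 47273} = \frac{54615}{\left(39 + 450\right) - 47273} = \frac{54615}{489 - 47273} = \frac{54615}{-46784} = 54615 \left(- \frac{1}{46784}\right) = - \frac{54615}{46784}$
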